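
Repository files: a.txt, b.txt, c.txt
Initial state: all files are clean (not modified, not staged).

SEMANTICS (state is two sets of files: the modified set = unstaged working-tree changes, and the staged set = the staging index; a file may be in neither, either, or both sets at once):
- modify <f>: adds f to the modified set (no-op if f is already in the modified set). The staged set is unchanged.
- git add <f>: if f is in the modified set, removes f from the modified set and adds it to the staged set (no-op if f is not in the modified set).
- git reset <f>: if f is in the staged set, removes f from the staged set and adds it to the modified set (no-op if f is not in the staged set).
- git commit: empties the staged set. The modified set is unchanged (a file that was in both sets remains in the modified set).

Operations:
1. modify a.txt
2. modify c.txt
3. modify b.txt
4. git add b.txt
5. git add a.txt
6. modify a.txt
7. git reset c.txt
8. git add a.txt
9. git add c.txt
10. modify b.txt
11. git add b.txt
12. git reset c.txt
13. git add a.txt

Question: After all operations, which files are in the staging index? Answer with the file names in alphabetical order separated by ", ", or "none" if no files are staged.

After op 1 (modify a.txt): modified={a.txt} staged={none}
After op 2 (modify c.txt): modified={a.txt, c.txt} staged={none}
After op 3 (modify b.txt): modified={a.txt, b.txt, c.txt} staged={none}
After op 4 (git add b.txt): modified={a.txt, c.txt} staged={b.txt}
After op 5 (git add a.txt): modified={c.txt} staged={a.txt, b.txt}
After op 6 (modify a.txt): modified={a.txt, c.txt} staged={a.txt, b.txt}
After op 7 (git reset c.txt): modified={a.txt, c.txt} staged={a.txt, b.txt}
After op 8 (git add a.txt): modified={c.txt} staged={a.txt, b.txt}
After op 9 (git add c.txt): modified={none} staged={a.txt, b.txt, c.txt}
After op 10 (modify b.txt): modified={b.txt} staged={a.txt, b.txt, c.txt}
After op 11 (git add b.txt): modified={none} staged={a.txt, b.txt, c.txt}
After op 12 (git reset c.txt): modified={c.txt} staged={a.txt, b.txt}
After op 13 (git add a.txt): modified={c.txt} staged={a.txt, b.txt}

Answer: a.txt, b.txt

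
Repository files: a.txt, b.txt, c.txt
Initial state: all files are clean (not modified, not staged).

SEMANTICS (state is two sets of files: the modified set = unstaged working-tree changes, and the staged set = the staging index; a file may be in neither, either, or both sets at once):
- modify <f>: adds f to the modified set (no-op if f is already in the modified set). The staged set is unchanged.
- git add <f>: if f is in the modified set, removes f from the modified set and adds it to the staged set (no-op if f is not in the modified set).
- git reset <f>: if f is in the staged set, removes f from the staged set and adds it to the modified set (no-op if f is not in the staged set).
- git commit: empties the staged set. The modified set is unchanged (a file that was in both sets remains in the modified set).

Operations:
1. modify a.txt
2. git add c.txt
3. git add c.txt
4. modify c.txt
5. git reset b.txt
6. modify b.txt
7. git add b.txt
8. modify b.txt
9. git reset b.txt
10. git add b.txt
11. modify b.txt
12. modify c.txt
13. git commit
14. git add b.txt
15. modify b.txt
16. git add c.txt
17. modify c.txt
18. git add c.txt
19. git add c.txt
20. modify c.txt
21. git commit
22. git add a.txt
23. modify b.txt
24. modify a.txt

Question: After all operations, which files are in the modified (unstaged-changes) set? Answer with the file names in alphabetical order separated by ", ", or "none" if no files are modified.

Answer: a.txt, b.txt, c.txt

Derivation:
After op 1 (modify a.txt): modified={a.txt} staged={none}
After op 2 (git add c.txt): modified={a.txt} staged={none}
After op 3 (git add c.txt): modified={a.txt} staged={none}
After op 4 (modify c.txt): modified={a.txt, c.txt} staged={none}
After op 5 (git reset b.txt): modified={a.txt, c.txt} staged={none}
After op 6 (modify b.txt): modified={a.txt, b.txt, c.txt} staged={none}
After op 7 (git add b.txt): modified={a.txt, c.txt} staged={b.txt}
After op 8 (modify b.txt): modified={a.txt, b.txt, c.txt} staged={b.txt}
After op 9 (git reset b.txt): modified={a.txt, b.txt, c.txt} staged={none}
After op 10 (git add b.txt): modified={a.txt, c.txt} staged={b.txt}
After op 11 (modify b.txt): modified={a.txt, b.txt, c.txt} staged={b.txt}
After op 12 (modify c.txt): modified={a.txt, b.txt, c.txt} staged={b.txt}
After op 13 (git commit): modified={a.txt, b.txt, c.txt} staged={none}
After op 14 (git add b.txt): modified={a.txt, c.txt} staged={b.txt}
After op 15 (modify b.txt): modified={a.txt, b.txt, c.txt} staged={b.txt}
After op 16 (git add c.txt): modified={a.txt, b.txt} staged={b.txt, c.txt}
After op 17 (modify c.txt): modified={a.txt, b.txt, c.txt} staged={b.txt, c.txt}
After op 18 (git add c.txt): modified={a.txt, b.txt} staged={b.txt, c.txt}
After op 19 (git add c.txt): modified={a.txt, b.txt} staged={b.txt, c.txt}
After op 20 (modify c.txt): modified={a.txt, b.txt, c.txt} staged={b.txt, c.txt}
After op 21 (git commit): modified={a.txt, b.txt, c.txt} staged={none}
After op 22 (git add a.txt): modified={b.txt, c.txt} staged={a.txt}
After op 23 (modify b.txt): modified={b.txt, c.txt} staged={a.txt}
After op 24 (modify a.txt): modified={a.txt, b.txt, c.txt} staged={a.txt}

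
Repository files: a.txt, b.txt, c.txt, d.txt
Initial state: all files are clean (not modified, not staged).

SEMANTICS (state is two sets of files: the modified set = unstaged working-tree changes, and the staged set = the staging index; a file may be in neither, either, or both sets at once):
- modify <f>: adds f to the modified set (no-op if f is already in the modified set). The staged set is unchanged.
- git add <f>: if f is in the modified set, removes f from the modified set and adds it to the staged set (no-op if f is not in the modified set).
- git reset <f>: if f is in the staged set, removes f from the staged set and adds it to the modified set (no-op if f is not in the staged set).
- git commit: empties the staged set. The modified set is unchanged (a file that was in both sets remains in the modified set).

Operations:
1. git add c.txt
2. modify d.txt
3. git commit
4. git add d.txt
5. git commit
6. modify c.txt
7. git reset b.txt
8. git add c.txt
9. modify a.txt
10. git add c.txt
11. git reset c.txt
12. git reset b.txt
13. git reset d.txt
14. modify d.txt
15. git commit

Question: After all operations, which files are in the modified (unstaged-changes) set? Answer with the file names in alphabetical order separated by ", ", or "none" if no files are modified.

Answer: a.txt, c.txt, d.txt

Derivation:
After op 1 (git add c.txt): modified={none} staged={none}
After op 2 (modify d.txt): modified={d.txt} staged={none}
After op 3 (git commit): modified={d.txt} staged={none}
After op 4 (git add d.txt): modified={none} staged={d.txt}
After op 5 (git commit): modified={none} staged={none}
After op 6 (modify c.txt): modified={c.txt} staged={none}
After op 7 (git reset b.txt): modified={c.txt} staged={none}
After op 8 (git add c.txt): modified={none} staged={c.txt}
After op 9 (modify a.txt): modified={a.txt} staged={c.txt}
After op 10 (git add c.txt): modified={a.txt} staged={c.txt}
After op 11 (git reset c.txt): modified={a.txt, c.txt} staged={none}
After op 12 (git reset b.txt): modified={a.txt, c.txt} staged={none}
After op 13 (git reset d.txt): modified={a.txt, c.txt} staged={none}
After op 14 (modify d.txt): modified={a.txt, c.txt, d.txt} staged={none}
After op 15 (git commit): modified={a.txt, c.txt, d.txt} staged={none}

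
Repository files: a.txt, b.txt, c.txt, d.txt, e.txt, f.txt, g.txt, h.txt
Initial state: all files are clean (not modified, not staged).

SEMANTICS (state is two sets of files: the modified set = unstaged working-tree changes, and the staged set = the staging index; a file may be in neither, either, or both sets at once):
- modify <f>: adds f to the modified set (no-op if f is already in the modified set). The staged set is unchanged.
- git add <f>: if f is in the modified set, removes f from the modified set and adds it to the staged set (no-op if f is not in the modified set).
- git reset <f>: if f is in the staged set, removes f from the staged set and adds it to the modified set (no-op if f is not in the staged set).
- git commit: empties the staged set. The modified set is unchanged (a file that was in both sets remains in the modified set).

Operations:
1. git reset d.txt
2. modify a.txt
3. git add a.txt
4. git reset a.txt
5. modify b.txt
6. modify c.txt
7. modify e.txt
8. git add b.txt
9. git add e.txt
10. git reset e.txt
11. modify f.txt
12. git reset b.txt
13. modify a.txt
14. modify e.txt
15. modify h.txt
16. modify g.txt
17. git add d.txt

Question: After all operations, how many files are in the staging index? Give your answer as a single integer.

After op 1 (git reset d.txt): modified={none} staged={none}
After op 2 (modify a.txt): modified={a.txt} staged={none}
After op 3 (git add a.txt): modified={none} staged={a.txt}
After op 4 (git reset a.txt): modified={a.txt} staged={none}
After op 5 (modify b.txt): modified={a.txt, b.txt} staged={none}
After op 6 (modify c.txt): modified={a.txt, b.txt, c.txt} staged={none}
After op 7 (modify e.txt): modified={a.txt, b.txt, c.txt, e.txt} staged={none}
After op 8 (git add b.txt): modified={a.txt, c.txt, e.txt} staged={b.txt}
After op 9 (git add e.txt): modified={a.txt, c.txt} staged={b.txt, e.txt}
After op 10 (git reset e.txt): modified={a.txt, c.txt, e.txt} staged={b.txt}
After op 11 (modify f.txt): modified={a.txt, c.txt, e.txt, f.txt} staged={b.txt}
After op 12 (git reset b.txt): modified={a.txt, b.txt, c.txt, e.txt, f.txt} staged={none}
After op 13 (modify a.txt): modified={a.txt, b.txt, c.txt, e.txt, f.txt} staged={none}
After op 14 (modify e.txt): modified={a.txt, b.txt, c.txt, e.txt, f.txt} staged={none}
After op 15 (modify h.txt): modified={a.txt, b.txt, c.txt, e.txt, f.txt, h.txt} staged={none}
After op 16 (modify g.txt): modified={a.txt, b.txt, c.txt, e.txt, f.txt, g.txt, h.txt} staged={none}
After op 17 (git add d.txt): modified={a.txt, b.txt, c.txt, e.txt, f.txt, g.txt, h.txt} staged={none}
Final staged set: {none} -> count=0

Answer: 0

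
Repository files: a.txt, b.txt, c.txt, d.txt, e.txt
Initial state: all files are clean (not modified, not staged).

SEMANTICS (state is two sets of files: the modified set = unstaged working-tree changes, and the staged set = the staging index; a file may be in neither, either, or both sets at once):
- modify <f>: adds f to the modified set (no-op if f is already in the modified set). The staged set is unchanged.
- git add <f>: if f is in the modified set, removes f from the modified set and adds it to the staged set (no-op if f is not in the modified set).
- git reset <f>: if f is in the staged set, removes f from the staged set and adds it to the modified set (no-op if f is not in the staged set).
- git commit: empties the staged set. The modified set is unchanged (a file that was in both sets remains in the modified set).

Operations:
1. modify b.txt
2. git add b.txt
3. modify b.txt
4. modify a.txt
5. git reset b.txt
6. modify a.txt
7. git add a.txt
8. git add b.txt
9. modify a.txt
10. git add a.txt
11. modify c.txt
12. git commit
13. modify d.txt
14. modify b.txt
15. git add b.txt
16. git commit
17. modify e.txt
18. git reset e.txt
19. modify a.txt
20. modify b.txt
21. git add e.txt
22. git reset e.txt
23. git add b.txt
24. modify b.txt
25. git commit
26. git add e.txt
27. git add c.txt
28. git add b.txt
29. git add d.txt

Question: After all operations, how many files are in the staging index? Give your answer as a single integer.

Answer: 4

Derivation:
After op 1 (modify b.txt): modified={b.txt} staged={none}
After op 2 (git add b.txt): modified={none} staged={b.txt}
After op 3 (modify b.txt): modified={b.txt} staged={b.txt}
After op 4 (modify a.txt): modified={a.txt, b.txt} staged={b.txt}
After op 5 (git reset b.txt): modified={a.txt, b.txt} staged={none}
After op 6 (modify a.txt): modified={a.txt, b.txt} staged={none}
After op 7 (git add a.txt): modified={b.txt} staged={a.txt}
After op 8 (git add b.txt): modified={none} staged={a.txt, b.txt}
After op 9 (modify a.txt): modified={a.txt} staged={a.txt, b.txt}
After op 10 (git add a.txt): modified={none} staged={a.txt, b.txt}
After op 11 (modify c.txt): modified={c.txt} staged={a.txt, b.txt}
After op 12 (git commit): modified={c.txt} staged={none}
After op 13 (modify d.txt): modified={c.txt, d.txt} staged={none}
After op 14 (modify b.txt): modified={b.txt, c.txt, d.txt} staged={none}
After op 15 (git add b.txt): modified={c.txt, d.txt} staged={b.txt}
After op 16 (git commit): modified={c.txt, d.txt} staged={none}
After op 17 (modify e.txt): modified={c.txt, d.txt, e.txt} staged={none}
After op 18 (git reset e.txt): modified={c.txt, d.txt, e.txt} staged={none}
After op 19 (modify a.txt): modified={a.txt, c.txt, d.txt, e.txt} staged={none}
After op 20 (modify b.txt): modified={a.txt, b.txt, c.txt, d.txt, e.txt} staged={none}
After op 21 (git add e.txt): modified={a.txt, b.txt, c.txt, d.txt} staged={e.txt}
After op 22 (git reset e.txt): modified={a.txt, b.txt, c.txt, d.txt, e.txt} staged={none}
After op 23 (git add b.txt): modified={a.txt, c.txt, d.txt, e.txt} staged={b.txt}
After op 24 (modify b.txt): modified={a.txt, b.txt, c.txt, d.txt, e.txt} staged={b.txt}
After op 25 (git commit): modified={a.txt, b.txt, c.txt, d.txt, e.txt} staged={none}
After op 26 (git add e.txt): modified={a.txt, b.txt, c.txt, d.txt} staged={e.txt}
After op 27 (git add c.txt): modified={a.txt, b.txt, d.txt} staged={c.txt, e.txt}
After op 28 (git add b.txt): modified={a.txt, d.txt} staged={b.txt, c.txt, e.txt}
After op 29 (git add d.txt): modified={a.txt} staged={b.txt, c.txt, d.txt, e.txt}
Final staged set: {b.txt, c.txt, d.txt, e.txt} -> count=4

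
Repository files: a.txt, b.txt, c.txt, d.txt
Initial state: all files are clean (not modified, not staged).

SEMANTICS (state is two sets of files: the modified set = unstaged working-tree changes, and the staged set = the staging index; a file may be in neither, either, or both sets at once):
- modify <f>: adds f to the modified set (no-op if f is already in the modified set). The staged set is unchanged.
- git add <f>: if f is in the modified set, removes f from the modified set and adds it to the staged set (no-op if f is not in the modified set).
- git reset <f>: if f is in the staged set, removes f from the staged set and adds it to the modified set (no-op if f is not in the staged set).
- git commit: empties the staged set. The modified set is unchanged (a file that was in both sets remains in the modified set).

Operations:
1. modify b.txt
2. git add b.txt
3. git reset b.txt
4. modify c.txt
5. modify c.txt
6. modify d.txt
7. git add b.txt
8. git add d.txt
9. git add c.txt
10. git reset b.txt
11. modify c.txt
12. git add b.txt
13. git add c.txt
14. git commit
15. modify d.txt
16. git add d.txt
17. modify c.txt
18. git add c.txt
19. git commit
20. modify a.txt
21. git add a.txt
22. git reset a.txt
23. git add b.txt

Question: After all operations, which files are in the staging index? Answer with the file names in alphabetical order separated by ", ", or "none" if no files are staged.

After op 1 (modify b.txt): modified={b.txt} staged={none}
After op 2 (git add b.txt): modified={none} staged={b.txt}
After op 3 (git reset b.txt): modified={b.txt} staged={none}
After op 4 (modify c.txt): modified={b.txt, c.txt} staged={none}
After op 5 (modify c.txt): modified={b.txt, c.txt} staged={none}
After op 6 (modify d.txt): modified={b.txt, c.txt, d.txt} staged={none}
After op 7 (git add b.txt): modified={c.txt, d.txt} staged={b.txt}
After op 8 (git add d.txt): modified={c.txt} staged={b.txt, d.txt}
After op 9 (git add c.txt): modified={none} staged={b.txt, c.txt, d.txt}
After op 10 (git reset b.txt): modified={b.txt} staged={c.txt, d.txt}
After op 11 (modify c.txt): modified={b.txt, c.txt} staged={c.txt, d.txt}
After op 12 (git add b.txt): modified={c.txt} staged={b.txt, c.txt, d.txt}
After op 13 (git add c.txt): modified={none} staged={b.txt, c.txt, d.txt}
After op 14 (git commit): modified={none} staged={none}
After op 15 (modify d.txt): modified={d.txt} staged={none}
After op 16 (git add d.txt): modified={none} staged={d.txt}
After op 17 (modify c.txt): modified={c.txt} staged={d.txt}
After op 18 (git add c.txt): modified={none} staged={c.txt, d.txt}
After op 19 (git commit): modified={none} staged={none}
After op 20 (modify a.txt): modified={a.txt} staged={none}
After op 21 (git add a.txt): modified={none} staged={a.txt}
After op 22 (git reset a.txt): modified={a.txt} staged={none}
After op 23 (git add b.txt): modified={a.txt} staged={none}

Answer: none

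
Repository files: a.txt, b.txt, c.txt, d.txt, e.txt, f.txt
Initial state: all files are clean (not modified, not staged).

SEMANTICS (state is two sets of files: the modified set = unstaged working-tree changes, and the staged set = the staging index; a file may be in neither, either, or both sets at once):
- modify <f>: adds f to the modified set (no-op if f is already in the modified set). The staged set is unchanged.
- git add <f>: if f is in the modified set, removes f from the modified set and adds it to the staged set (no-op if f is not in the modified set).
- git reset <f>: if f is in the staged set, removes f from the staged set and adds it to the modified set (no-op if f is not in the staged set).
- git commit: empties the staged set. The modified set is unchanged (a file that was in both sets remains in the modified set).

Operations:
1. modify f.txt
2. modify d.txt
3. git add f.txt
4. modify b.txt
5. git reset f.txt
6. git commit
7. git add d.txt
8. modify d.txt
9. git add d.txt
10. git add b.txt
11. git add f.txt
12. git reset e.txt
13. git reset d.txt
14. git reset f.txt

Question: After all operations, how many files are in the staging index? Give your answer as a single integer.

Answer: 1

Derivation:
After op 1 (modify f.txt): modified={f.txt} staged={none}
After op 2 (modify d.txt): modified={d.txt, f.txt} staged={none}
After op 3 (git add f.txt): modified={d.txt} staged={f.txt}
After op 4 (modify b.txt): modified={b.txt, d.txt} staged={f.txt}
After op 5 (git reset f.txt): modified={b.txt, d.txt, f.txt} staged={none}
After op 6 (git commit): modified={b.txt, d.txt, f.txt} staged={none}
After op 7 (git add d.txt): modified={b.txt, f.txt} staged={d.txt}
After op 8 (modify d.txt): modified={b.txt, d.txt, f.txt} staged={d.txt}
After op 9 (git add d.txt): modified={b.txt, f.txt} staged={d.txt}
After op 10 (git add b.txt): modified={f.txt} staged={b.txt, d.txt}
After op 11 (git add f.txt): modified={none} staged={b.txt, d.txt, f.txt}
After op 12 (git reset e.txt): modified={none} staged={b.txt, d.txt, f.txt}
After op 13 (git reset d.txt): modified={d.txt} staged={b.txt, f.txt}
After op 14 (git reset f.txt): modified={d.txt, f.txt} staged={b.txt}
Final staged set: {b.txt} -> count=1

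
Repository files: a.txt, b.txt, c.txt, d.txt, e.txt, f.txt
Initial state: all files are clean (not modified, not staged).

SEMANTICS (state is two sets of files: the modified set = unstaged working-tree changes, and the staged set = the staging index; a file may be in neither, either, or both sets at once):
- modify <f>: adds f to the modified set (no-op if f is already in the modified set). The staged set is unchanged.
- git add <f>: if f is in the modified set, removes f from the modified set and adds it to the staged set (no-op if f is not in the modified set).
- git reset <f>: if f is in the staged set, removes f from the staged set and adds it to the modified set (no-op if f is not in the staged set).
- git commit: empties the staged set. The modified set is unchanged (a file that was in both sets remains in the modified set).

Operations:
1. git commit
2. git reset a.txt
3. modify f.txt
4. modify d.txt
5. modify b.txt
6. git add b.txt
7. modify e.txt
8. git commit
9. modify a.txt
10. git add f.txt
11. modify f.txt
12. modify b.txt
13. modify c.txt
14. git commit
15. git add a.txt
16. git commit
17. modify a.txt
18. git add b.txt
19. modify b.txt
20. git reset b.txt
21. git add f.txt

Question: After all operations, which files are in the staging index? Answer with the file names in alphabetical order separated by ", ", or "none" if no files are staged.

After op 1 (git commit): modified={none} staged={none}
After op 2 (git reset a.txt): modified={none} staged={none}
After op 3 (modify f.txt): modified={f.txt} staged={none}
After op 4 (modify d.txt): modified={d.txt, f.txt} staged={none}
After op 5 (modify b.txt): modified={b.txt, d.txt, f.txt} staged={none}
After op 6 (git add b.txt): modified={d.txt, f.txt} staged={b.txt}
After op 7 (modify e.txt): modified={d.txt, e.txt, f.txt} staged={b.txt}
After op 8 (git commit): modified={d.txt, e.txt, f.txt} staged={none}
After op 9 (modify a.txt): modified={a.txt, d.txt, e.txt, f.txt} staged={none}
After op 10 (git add f.txt): modified={a.txt, d.txt, e.txt} staged={f.txt}
After op 11 (modify f.txt): modified={a.txt, d.txt, e.txt, f.txt} staged={f.txt}
After op 12 (modify b.txt): modified={a.txt, b.txt, d.txt, e.txt, f.txt} staged={f.txt}
After op 13 (modify c.txt): modified={a.txt, b.txt, c.txt, d.txt, e.txt, f.txt} staged={f.txt}
After op 14 (git commit): modified={a.txt, b.txt, c.txt, d.txt, e.txt, f.txt} staged={none}
After op 15 (git add a.txt): modified={b.txt, c.txt, d.txt, e.txt, f.txt} staged={a.txt}
After op 16 (git commit): modified={b.txt, c.txt, d.txt, e.txt, f.txt} staged={none}
After op 17 (modify a.txt): modified={a.txt, b.txt, c.txt, d.txt, e.txt, f.txt} staged={none}
After op 18 (git add b.txt): modified={a.txt, c.txt, d.txt, e.txt, f.txt} staged={b.txt}
After op 19 (modify b.txt): modified={a.txt, b.txt, c.txt, d.txt, e.txt, f.txt} staged={b.txt}
After op 20 (git reset b.txt): modified={a.txt, b.txt, c.txt, d.txt, e.txt, f.txt} staged={none}
After op 21 (git add f.txt): modified={a.txt, b.txt, c.txt, d.txt, e.txt} staged={f.txt}

Answer: f.txt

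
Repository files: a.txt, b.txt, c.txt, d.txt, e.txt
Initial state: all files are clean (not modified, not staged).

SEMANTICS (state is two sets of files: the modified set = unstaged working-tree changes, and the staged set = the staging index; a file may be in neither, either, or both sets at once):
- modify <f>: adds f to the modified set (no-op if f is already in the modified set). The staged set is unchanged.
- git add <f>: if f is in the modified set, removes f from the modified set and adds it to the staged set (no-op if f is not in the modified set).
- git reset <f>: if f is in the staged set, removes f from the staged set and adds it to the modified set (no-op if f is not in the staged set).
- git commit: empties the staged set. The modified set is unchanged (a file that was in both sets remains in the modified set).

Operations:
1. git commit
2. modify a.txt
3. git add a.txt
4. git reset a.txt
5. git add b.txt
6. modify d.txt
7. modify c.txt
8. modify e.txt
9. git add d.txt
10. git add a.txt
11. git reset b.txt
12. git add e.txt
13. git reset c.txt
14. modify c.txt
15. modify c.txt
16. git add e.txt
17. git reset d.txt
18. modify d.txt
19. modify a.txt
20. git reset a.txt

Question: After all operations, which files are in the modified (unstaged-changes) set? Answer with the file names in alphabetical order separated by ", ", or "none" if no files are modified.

Answer: a.txt, c.txt, d.txt

Derivation:
After op 1 (git commit): modified={none} staged={none}
After op 2 (modify a.txt): modified={a.txt} staged={none}
After op 3 (git add a.txt): modified={none} staged={a.txt}
After op 4 (git reset a.txt): modified={a.txt} staged={none}
After op 5 (git add b.txt): modified={a.txt} staged={none}
After op 6 (modify d.txt): modified={a.txt, d.txt} staged={none}
After op 7 (modify c.txt): modified={a.txt, c.txt, d.txt} staged={none}
After op 8 (modify e.txt): modified={a.txt, c.txt, d.txt, e.txt} staged={none}
After op 9 (git add d.txt): modified={a.txt, c.txt, e.txt} staged={d.txt}
After op 10 (git add a.txt): modified={c.txt, e.txt} staged={a.txt, d.txt}
After op 11 (git reset b.txt): modified={c.txt, e.txt} staged={a.txt, d.txt}
After op 12 (git add e.txt): modified={c.txt} staged={a.txt, d.txt, e.txt}
After op 13 (git reset c.txt): modified={c.txt} staged={a.txt, d.txt, e.txt}
After op 14 (modify c.txt): modified={c.txt} staged={a.txt, d.txt, e.txt}
After op 15 (modify c.txt): modified={c.txt} staged={a.txt, d.txt, e.txt}
After op 16 (git add e.txt): modified={c.txt} staged={a.txt, d.txt, e.txt}
After op 17 (git reset d.txt): modified={c.txt, d.txt} staged={a.txt, e.txt}
After op 18 (modify d.txt): modified={c.txt, d.txt} staged={a.txt, e.txt}
After op 19 (modify a.txt): modified={a.txt, c.txt, d.txt} staged={a.txt, e.txt}
After op 20 (git reset a.txt): modified={a.txt, c.txt, d.txt} staged={e.txt}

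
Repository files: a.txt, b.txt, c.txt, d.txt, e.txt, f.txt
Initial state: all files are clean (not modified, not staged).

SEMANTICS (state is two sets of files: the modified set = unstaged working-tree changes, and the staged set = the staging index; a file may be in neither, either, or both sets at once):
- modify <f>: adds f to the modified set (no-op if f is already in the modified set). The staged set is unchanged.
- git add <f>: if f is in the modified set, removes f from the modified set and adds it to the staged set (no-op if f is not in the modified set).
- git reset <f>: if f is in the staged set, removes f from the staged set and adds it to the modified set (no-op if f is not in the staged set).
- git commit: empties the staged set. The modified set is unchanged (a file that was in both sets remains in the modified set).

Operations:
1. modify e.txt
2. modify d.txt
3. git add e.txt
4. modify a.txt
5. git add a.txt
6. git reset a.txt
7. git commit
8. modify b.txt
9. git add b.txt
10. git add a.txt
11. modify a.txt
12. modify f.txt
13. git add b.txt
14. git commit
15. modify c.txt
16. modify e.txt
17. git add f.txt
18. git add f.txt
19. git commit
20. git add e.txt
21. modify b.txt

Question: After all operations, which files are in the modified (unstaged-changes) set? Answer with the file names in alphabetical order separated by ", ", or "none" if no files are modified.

Answer: a.txt, b.txt, c.txt, d.txt

Derivation:
After op 1 (modify e.txt): modified={e.txt} staged={none}
After op 2 (modify d.txt): modified={d.txt, e.txt} staged={none}
After op 3 (git add e.txt): modified={d.txt} staged={e.txt}
After op 4 (modify a.txt): modified={a.txt, d.txt} staged={e.txt}
After op 5 (git add a.txt): modified={d.txt} staged={a.txt, e.txt}
After op 6 (git reset a.txt): modified={a.txt, d.txt} staged={e.txt}
After op 7 (git commit): modified={a.txt, d.txt} staged={none}
After op 8 (modify b.txt): modified={a.txt, b.txt, d.txt} staged={none}
After op 9 (git add b.txt): modified={a.txt, d.txt} staged={b.txt}
After op 10 (git add a.txt): modified={d.txt} staged={a.txt, b.txt}
After op 11 (modify a.txt): modified={a.txt, d.txt} staged={a.txt, b.txt}
After op 12 (modify f.txt): modified={a.txt, d.txt, f.txt} staged={a.txt, b.txt}
After op 13 (git add b.txt): modified={a.txt, d.txt, f.txt} staged={a.txt, b.txt}
After op 14 (git commit): modified={a.txt, d.txt, f.txt} staged={none}
After op 15 (modify c.txt): modified={a.txt, c.txt, d.txt, f.txt} staged={none}
After op 16 (modify e.txt): modified={a.txt, c.txt, d.txt, e.txt, f.txt} staged={none}
After op 17 (git add f.txt): modified={a.txt, c.txt, d.txt, e.txt} staged={f.txt}
After op 18 (git add f.txt): modified={a.txt, c.txt, d.txt, e.txt} staged={f.txt}
After op 19 (git commit): modified={a.txt, c.txt, d.txt, e.txt} staged={none}
After op 20 (git add e.txt): modified={a.txt, c.txt, d.txt} staged={e.txt}
After op 21 (modify b.txt): modified={a.txt, b.txt, c.txt, d.txt} staged={e.txt}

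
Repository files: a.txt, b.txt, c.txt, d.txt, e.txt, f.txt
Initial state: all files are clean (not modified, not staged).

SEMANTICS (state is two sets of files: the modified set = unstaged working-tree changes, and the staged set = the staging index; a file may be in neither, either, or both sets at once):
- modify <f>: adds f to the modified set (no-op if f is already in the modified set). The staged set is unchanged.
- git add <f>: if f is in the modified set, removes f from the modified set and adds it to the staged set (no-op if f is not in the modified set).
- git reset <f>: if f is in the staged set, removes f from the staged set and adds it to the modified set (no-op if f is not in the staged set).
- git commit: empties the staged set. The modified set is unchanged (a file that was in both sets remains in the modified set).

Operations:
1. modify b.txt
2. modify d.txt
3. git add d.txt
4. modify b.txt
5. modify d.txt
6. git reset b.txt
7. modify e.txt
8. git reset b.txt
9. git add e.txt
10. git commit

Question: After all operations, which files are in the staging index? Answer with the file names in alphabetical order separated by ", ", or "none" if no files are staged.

After op 1 (modify b.txt): modified={b.txt} staged={none}
After op 2 (modify d.txt): modified={b.txt, d.txt} staged={none}
After op 3 (git add d.txt): modified={b.txt} staged={d.txt}
After op 4 (modify b.txt): modified={b.txt} staged={d.txt}
After op 5 (modify d.txt): modified={b.txt, d.txt} staged={d.txt}
After op 6 (git reset b.txt): modified={b.txt, d.txt} staged={d.txt}
After op 7 (modify e.txt): modified={b.txt, d.txt, e.txt} staged={d.txt}
After op 8 (git reset b.txt): modified={b.txt, d.txt, e.txt} staged={d.txt}
After op 9 (git add e.txt): modified={b.txt, d.txt} staged={d.txt, e.txt}
After op 10 (git commit): modified={b.txt, d.txt} staged={none}

Answer: none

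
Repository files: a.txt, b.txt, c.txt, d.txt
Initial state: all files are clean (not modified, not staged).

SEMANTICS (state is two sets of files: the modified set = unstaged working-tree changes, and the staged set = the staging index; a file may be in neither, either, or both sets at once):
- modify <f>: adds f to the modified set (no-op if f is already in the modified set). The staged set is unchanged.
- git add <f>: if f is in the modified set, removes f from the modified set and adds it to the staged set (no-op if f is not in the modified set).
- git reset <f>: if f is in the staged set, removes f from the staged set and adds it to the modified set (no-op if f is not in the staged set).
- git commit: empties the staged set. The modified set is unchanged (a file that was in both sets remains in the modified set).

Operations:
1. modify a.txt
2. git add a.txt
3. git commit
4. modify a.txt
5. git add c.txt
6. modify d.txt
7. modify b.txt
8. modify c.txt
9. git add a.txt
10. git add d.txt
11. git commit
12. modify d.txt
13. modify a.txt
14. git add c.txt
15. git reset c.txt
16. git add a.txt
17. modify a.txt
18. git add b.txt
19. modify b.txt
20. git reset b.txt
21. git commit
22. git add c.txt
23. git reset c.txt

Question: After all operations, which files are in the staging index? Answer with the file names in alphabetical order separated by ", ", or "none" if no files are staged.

Answer: none

Derivation:
After op 1 (modify a.txt): modified={a.txt} staged={none}
After op 2 (git add a.txt): modified={none} staged={a.txt}
After op 3 (git commit): modified={none} staged={none}
After op 4 (modify a.txt): modified={a.txt} staged={none}
After op 5 (git add c.txt): modified={a.txt} staged={none}
After op 6 (modify d.txt): modified={a.txt, d.txt} staged={none}
After op 7 (modify b.txt): modified={a.txt, b.txt, d.txt} staged={none}
After op 8 (modify c.txt): modified={a.txt, b.txt, c.txt, d.txt} staged={none}
After op 9 (git add a.txt): modified={b.txt, c.txt, d.txt} staged={a.txt}
After op 10 (git add d.txt): modified={b.txt, c.txt} staged={a.txt, d.txt}
After op 11 (git commit): modified={b.txt, c.txt} staged={none}
After op 12 (modify d.txt): modified={b.txt, c.txt, d.txt} staged={none}
After op 13 (modify a.txt): modified={a.txt, b.txt, c.txt, d.txt} staged={none}
After op 14 (git add c.txt): modified={a.txt, b.txt, d.txt} staged={c.txt}
After op 15 (git reset c.txt): modified={a.txt, b.txt, c.txt, d.txt} staged={none}
After op 16 (git add a.txt): modified={b.txt, c.txt, d.txt} staged={a.txt}
After op 17 (modify a.txt): modified={a.txt, b.txt, c.txt, d.txt} staged={a.txt}
After op 18 (git add b.txt): modified={a.txt, c.txt, d.txt} staged={a.txt, b.txt}
After op 19 (modify b.txt): modified={a.txt, b.txt, c.txt, d.txt} staged={a.txt, b.txt}
After op 20 (git reset b.txt): modified={a.txt, b.txt, c.txt, d.txt} staged={a.txt}
After op 21 (git commit): modified={a.txt, b.txt, c.txt, d.txt} staged={none}
After op 22 (git add c.txt): modified={a.txt, b.txt, d.txt} staged={c.txt}
After op 23 (git reset c.txt): modified={a.txt, b.txt, c.txt, d.txt} staged={none}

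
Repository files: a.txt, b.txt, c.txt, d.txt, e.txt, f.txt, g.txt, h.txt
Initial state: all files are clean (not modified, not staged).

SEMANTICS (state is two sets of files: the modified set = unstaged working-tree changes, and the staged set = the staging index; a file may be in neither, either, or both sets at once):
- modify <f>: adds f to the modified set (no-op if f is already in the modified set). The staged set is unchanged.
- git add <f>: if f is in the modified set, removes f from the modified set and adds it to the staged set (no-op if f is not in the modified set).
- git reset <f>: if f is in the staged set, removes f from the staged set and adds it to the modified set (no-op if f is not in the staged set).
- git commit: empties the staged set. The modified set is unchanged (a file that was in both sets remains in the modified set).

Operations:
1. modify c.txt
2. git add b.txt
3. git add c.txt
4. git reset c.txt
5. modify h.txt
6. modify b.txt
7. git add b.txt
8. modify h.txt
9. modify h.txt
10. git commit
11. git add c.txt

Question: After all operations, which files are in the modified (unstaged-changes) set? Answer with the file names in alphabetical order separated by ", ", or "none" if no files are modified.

After op 1 (modify c.txt): modified={c.txt} staged={none}
After op 2 (git add b.txt): modified={c.txt} staged={none}
After op 3 (git add c.txt): modified={none} staged={c.txt}
After op 4 (git reset c.txt): modified={c.txt} staged={none}
After op 5 (modify h.txt): modified={c.txt, h.txt} staged={none}
After op 6 (modify b.txt): modified={b.txt, c.txt, h.txt} staged={none}
After op 7 (git add b.txt): modified={c.txt, h.txt} staged={b.txt}
After op 8 (modify h.txt): modified={c.txt, h.txt} staged={b.txt}
After op 9 (modify h.txt): modified={c.txt, h.txt} staged={b.txt}
After op 10 (git commit): modified={c.txt, h.txt} staged={none}
After op 11 (git add c.txt): modified={h.txt} staged={c.txt}

Answer: h.txt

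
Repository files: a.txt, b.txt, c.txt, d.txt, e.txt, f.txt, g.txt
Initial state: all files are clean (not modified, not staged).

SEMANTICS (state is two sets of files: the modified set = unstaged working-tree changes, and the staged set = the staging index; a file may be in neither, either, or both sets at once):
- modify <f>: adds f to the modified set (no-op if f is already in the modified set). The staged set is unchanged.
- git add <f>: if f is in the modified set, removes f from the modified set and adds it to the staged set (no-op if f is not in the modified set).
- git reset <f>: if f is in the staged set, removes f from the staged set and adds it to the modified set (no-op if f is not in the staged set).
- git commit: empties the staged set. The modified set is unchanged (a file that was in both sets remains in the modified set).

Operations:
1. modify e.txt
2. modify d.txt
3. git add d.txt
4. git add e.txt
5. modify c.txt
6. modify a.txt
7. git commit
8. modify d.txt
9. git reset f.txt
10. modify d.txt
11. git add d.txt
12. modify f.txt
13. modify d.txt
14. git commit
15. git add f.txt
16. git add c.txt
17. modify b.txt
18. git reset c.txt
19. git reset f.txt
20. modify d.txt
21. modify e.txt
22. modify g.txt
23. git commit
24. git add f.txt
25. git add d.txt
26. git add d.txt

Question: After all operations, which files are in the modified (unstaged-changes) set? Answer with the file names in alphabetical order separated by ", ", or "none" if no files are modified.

After op 1 (modify e.txt): modified={e.txt} staged={none}
After op 2 (modify d.txt): modified={d.txt, e.txt} staged={none}
After op 3 (git add d.txt): modified={e.txt} staged={d.txt}
After op 4 (git add e.txt): modified={none} staged={d.txt, e.txt}
After op 5 (modify c.txt): modified={c.txt} staged={d.txt, e.txt}
After op 6 (modify a.txt): modified={a.txt, c.txt} staged={d.txt, e.txt}
After op 7 (git commit): modified={a.txt, c.txt} staged={none}
After op 8 (modify d.txt): modified={a.txt, c.txt, d.txt} staged={none}
After op 9 (git reset f.txt): modified={a.txt, c.txt, d.txt} staged={none}
After op 10 (modify d.txt): modified={a.txt, c.txt, d.txt} staged={none}
After op 11 (git add d.txt): modified={a.txt, c.txt} staged={d.txt}
After op 12 (modify f.txt): modified={a.txt, c.txt, f.txt} staged={d.txt}
After op 13 (modify d.txt): modified={a.txt, c.txt, d.txt, f.txt} staged={d.txt}
After op 14 (git commit): modified={a.txt, c.txt, d.txt, f.txt} staged={none}
After op 15 (git add f.txt): modified={a.txt, c.txt, d.txt} staged={f.txt}
After op 16 (git add c.txt): modified={a.txt, d.txt} staged={c.txt, f.txt}
After op 17 (modify b.txt): modified={a.txt, b.txt, d.txt} staged={c.txt, f.txt}
After op 18 (git reset c.txt): modified={a.txt, b.txt, c.txt, d.txt} staged={f.txt}
After op 19 (git reset f.txt): modified={a.txt, b.txt, c.txt, d.txt, f.txt} staged={none}
After op 20 (modify d.txt): modified={a.txt, b.txt, c.txt, d.txt, f.txt} staged={none}
After op 21 (modify e.txt): modified={a.txt, b.txt, c.txt, d.txt, e.txt, f.txt} staged={none}
After op 22 (modify g.txt): modified={a.txt, b.txt, c.txt, d.txt, e.txt, f.txt, g.txt} staged={none}
After op 23 (git commit): modified={a.txt, b.txt, c.txt, d.txt, e.txt, f.txt, g.txt} staged={none}
After op 24 (git add f.txt): modified={a.txt, b.txt, c.txt, d.txt, e.txt, g.txt} staged={f.txt}
After op 25 (git add d.txt): modified={a.txt, b.txt, c.txt, e.txt, g.txt} staged={d.txt, f.txt}
After op 26 (git add d.txt): modified={a.txt, b.txt, c.txt, e.txt, g.txt} staged={d.txt, f.txt}

Answer: a.txt, b.txt, c.txt, e.txt, g.txt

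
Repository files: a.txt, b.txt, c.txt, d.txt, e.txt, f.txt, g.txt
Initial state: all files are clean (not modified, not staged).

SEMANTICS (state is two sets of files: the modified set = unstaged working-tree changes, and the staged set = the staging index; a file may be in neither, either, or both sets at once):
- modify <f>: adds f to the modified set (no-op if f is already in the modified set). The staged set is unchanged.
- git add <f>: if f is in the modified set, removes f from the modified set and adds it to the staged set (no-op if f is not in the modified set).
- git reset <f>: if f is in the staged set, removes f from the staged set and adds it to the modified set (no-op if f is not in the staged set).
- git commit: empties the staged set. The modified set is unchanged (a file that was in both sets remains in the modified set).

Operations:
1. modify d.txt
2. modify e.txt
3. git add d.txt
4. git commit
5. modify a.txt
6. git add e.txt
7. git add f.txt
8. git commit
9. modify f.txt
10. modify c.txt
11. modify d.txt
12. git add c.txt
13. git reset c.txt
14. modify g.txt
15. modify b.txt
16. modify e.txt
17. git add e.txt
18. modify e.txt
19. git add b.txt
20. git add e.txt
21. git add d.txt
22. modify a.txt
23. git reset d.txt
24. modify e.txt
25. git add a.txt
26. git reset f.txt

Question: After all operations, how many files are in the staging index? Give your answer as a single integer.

Answer: 3

Derivation:
After op 1 (modify d.txt): modified={d.txt} staged={none}
After op 2 (modify e.txt): modified={d.txt, e.txt} staged={none}
After op 3 (git add d.txt): modified={e.txt} staged={d.txt}
After op 4 (git commit): modified={e.txt} staged={none}
After op 5 (modify a.txt): modified={a.txt, e.txt} staged={none}
After op 6 (git add e.txt): modified={a.txt} staged={e.txt}
After op 7 (git add f.txt): modified={a.txt} staged={e.txt}
After op 8 (git commit): modified={a.txt} staged={none}
After op 9 (modify f.txt): modified={a.txt, f.txt} staged={none}
After op 10 (modify c.txt): modified={a.txt, c.txt, f.txt} staged={none}
After op 11 (modify d.txt): modified={a.txt, c.txt, d.txt, f.txt} staged={none}
After op 12 (git add c.txt): modified={a.txt, d.txt, f.txt} staged={c.txt}
After op 13 (git reset c.txt): modified={a.txt, c.txt, d.txt, f.txt} staged={none}
After op 14 (modify g.txt): modified={a.txt, c.txt, d.txt, f.txt, g.txt} staged={none}
After op 15 (modify b.txt): modified={a.txt, b.txt, c.txt, d.txt, f.txt, g.txt} staged={none}
After op 16 (modify e.txt): modified={a.txt, b.txt, c.txt, d.txt, e.txt, f.txt, g.txt} staged={none}
After op 17 (git add e.txt): modified={a.txt, b.txt, c.txt, d.txt, f.txt, g.txt} staged={e.txt}
After op 18 (modify e.txt): modified={a.txt, b.txt, c.txt, d.txt, e.txt, f.txt, g.txt} staged={e.txt}
After op 19 (git add b.txt): modified={a.txt, c.txt, d.txt, e.txt, f.txt, g.txt} staged={b.txt, e.txt}
After op 20 (git add e.txt): modified={a.txt, c.txt, d.txt, f.txt, g.txt} staged={b.txt, e.txt}
After op 21 (git add d.txt): modified={a.txt, c.txt, f.txt, g.txt} staged={b.txt, d.txt, e.txt}
After op 22 (modify a.txt): modified={a.txt, c.txt, f.txt, g.txt} staged={b.txt, d.txt, e.txt}
After op 23 (git reset d.txt): modified={a.txt, c.txt, d.txt, f.txt, g.txt} staged={b.txt, e.txt}
After op 24 (modify e.txt): modified={a.txt, c.txt, d.txt, e.txt, f.txt, g.txt} staged={b.txt, e.txt}
After op 25 (git add a.txt): modified={c.txt, d.txt, e.txt, f.txt, g.txt} staged={a.txt, b.txt, e.txt}
After op 26 (git reset f.txt): modified={c.txt, d.txt, e.txt, f.txt, g.txt} staged={a.txt, b.txt, e.txt}
Final staged set: {a.txt, b.txt, e.txt} -> count=3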